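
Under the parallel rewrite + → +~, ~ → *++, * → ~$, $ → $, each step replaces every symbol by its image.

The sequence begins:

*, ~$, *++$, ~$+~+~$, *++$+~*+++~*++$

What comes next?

Rewriting the 15 symbols of *++$+~*+++~*++$ one by one yields ~$ +~ +~ $ +~ *++ ~$ +~ +~ +~ *++ ~$ +~ +~ $; concatenated:

~$+~+~$+~*++~$+~+~+~*++~$+~+~$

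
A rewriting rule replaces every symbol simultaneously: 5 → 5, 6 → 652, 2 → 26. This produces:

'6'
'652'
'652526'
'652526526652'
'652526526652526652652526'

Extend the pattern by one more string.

Replace each of the 24 characters of 652526526652526652652526 in place — 652 5 26 5 26 652 5 26 652 652 5 26 5 26 652 652 5 26 652 5 26 5 26 652 — and concatenate.

652526526652526652652526526652652526652526526652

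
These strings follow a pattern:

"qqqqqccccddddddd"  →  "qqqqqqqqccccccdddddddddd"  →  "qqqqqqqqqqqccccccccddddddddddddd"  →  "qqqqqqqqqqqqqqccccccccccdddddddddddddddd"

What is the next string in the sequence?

qqqqqqqqqqqqqqqqqccccccccccccddddddddddddddddddd

Reading off run lengths: q runs 5, 8, 11, 14; c runs 4, 6, 8, 10; d runs 7, 10, 13, 16 — each is linear in n, where the shown terms are n = 2, 3, 4, 5.
At n = 6 the blocks have lengths 17, 12, 19.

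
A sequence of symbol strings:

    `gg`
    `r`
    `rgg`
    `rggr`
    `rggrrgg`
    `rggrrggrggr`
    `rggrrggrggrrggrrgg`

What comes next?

This is a Fibonacci-style word recurrence s(k) = s(k−1)·s(k−2): e.g. r·gg = rgg.
So term 8 is rggrrggrggrrggrrgg·rggrrggrggr.

rggrrggrggrrggrrggrggrrggrggr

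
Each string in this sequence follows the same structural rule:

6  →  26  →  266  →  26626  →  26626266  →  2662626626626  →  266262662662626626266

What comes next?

Each term (from the third on) is the previous term followed by the one before it: term 3 = 26·6 = 266.
The next term joins 266262662662626626266 and 2662626626626.

2662626626626266262662662626626626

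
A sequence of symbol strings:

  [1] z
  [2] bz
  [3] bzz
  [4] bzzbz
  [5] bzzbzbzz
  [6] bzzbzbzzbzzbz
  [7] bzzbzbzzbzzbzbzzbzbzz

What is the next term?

bzzbzbzzbzzbzbzzbzbzzbzzbzbzzbzzbz

Each term (from the third on) is the previous term followed by the one before it: term 3 = bz·z = bzz.
The next term joins bzzbzbzzbzzbzbzzbzbzz and bzzbzbzzbzzbz.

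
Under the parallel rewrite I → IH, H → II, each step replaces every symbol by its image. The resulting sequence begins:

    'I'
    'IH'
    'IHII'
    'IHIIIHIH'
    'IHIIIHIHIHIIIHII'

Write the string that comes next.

IHIIIHIHIHIIIHIIIHIIIHIHIHIIIHIH

Replace each of the 16 characters of IHIIIHIHIHIIIHII in place — IH II IH IH IH II IH II IH II IH IH IH II IH IH — and concatenate.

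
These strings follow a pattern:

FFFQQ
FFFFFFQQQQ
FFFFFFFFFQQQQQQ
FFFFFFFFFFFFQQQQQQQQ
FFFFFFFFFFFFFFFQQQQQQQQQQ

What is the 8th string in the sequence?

Each string has the form F^{3n} Q^{2n} (n = 1, 2, …).
For term 8, n = 8, so the run lengths are 24, 16.

FFFFFFFFFFFFFFFFFFFFFFFFQQQQQQQQQQQQQQQQ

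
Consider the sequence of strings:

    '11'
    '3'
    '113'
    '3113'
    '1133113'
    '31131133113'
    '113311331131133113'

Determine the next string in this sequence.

Each term (from the third on) is the two preceding terms concatenated in order: term 3 = 11·3 = 113.
The next term joins 31131133113 and 113311331131133113.

31131133113113311331131133113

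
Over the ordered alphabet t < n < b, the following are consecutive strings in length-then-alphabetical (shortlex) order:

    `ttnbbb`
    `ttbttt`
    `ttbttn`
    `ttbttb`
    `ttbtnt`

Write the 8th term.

Continuing the enumeration 3 steps past ttbtnt: ttbtnt → ttbtnn → ttbtnb → (answer).

ttbtbt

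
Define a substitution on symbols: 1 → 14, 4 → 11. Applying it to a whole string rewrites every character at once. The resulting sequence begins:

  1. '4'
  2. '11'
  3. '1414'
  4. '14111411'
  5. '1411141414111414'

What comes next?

φ(1411141414111414) expands symbol-by-symbol to 14 11 14 14 14 11 14 11 14 11 14 14 14 11 14 11; joining the 16 pieces gives the next term.

14111414141114111411141414111411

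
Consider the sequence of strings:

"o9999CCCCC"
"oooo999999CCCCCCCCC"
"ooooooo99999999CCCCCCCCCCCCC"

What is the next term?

The n-th term is 3n-2 o's then 2n+2 9's then 4n+1 C's (n = 1, 2, …).
Setting n = 4 gives 10, 10, 17 characters in each block.

oooooooooo9999999999CCCCCCCCCCCCCCCCC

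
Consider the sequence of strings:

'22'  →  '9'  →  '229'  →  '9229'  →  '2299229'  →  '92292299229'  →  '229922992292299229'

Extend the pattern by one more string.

From term 3 onward, concatenate the second-to-last term with the last: 22·9 = 229, 9·229 = 9229, …
So term 8 is 92292299229·229922992292299229.

92292299229229922992292299229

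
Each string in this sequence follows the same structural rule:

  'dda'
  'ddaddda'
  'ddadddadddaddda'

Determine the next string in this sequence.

Each string is two copies of the previous one joined by 'd'.
Doubling ddadddadddaddda with 'd' between the halves:

ddadddadddadddadddadddadddaddda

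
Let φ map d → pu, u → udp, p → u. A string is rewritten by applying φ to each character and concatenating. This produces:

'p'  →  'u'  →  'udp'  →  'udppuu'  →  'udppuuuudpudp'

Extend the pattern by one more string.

udppuuuudpudpudpudppuuudppuu

φ(udppuuuudpudp) expands symbol-by-symbol to udp pu u u udp udp udp udp pu u udp pu u; joining the 13 pieces gives the next term.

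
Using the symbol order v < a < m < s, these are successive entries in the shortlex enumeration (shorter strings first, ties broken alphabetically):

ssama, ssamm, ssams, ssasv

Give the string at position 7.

ssass

Stepping forward 3 times from ssasv: ssasv → ssasa → ssasm, then the target.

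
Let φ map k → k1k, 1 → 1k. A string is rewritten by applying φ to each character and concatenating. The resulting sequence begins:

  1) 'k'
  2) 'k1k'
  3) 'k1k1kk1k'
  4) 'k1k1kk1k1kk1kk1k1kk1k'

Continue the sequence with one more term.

Replace each of the 21 characters of k1k1kk1k1kk1kk1k1kk1k in place — k1k 1k k1k 1k k1k k1k 1k k1k 1k k1k k1k 1k k1k k1k 1k k1k 1k k1k k1k 1k k1k — and concatenate.

k1k1kk1k1kk1kk1k1kk1k1kk1kk1k1kk1kk1k1kk1k1kk1kk1k1kk1k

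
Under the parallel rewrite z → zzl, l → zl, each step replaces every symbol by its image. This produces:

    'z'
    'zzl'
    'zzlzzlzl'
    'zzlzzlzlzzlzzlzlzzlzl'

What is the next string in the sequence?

Replace each of the 21 characters of zzlzzlzlzzlzzlzlzzlzl in place — zzl zzl zl zzl zzl zl zzl zl zzl zzl zl zzl zzl zl zzl zl zzl zzl zl zzl zl — and concatenate.

zzlzzlzlzzlzzlzlzzlzlzzlzzlzlzzlzzlzlzzlzlzzlzzlzlzzlzl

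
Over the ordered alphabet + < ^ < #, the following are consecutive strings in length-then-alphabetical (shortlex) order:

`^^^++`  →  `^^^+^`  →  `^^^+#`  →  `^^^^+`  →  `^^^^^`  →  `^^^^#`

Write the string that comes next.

^^^#+

Treat ^^^^# as a base-3 numeral over the given alphabet and add one, carrying through any trailing #'s.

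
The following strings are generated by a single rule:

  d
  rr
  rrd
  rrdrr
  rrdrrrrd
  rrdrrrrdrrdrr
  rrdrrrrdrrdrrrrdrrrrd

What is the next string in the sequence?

rrdrrrrdrrdrrrrdrrrrdrrdrrrrdrrdrr

This is a Fibonacci-style word recurrence s(k) = s(k−1)·s(k−2): e.g. rr·d = rrd.
Continuing: rrdrrrrdrrdrrrrdrrrrd · rrdrrrrdrrdrr gives term 8.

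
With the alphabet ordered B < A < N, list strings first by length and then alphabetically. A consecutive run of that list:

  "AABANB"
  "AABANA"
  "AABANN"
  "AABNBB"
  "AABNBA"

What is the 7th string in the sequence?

AABNAB

Advancing 2 positions from AABNBA through AABNBA → AABNBN reaches term 7.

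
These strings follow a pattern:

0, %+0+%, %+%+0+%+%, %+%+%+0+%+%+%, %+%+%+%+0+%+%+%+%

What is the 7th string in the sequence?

%+%+%+%+%+%+0+%+%+%+%+%+%

Every step adds %+ to the front and +% to the end of the previous string.
From %+%+%+%+0+%+%+%+%, 2 further steps: %+%+%+%+0+%+%+%+% → %+%+%+%+%+0+%+%+%+%+% → (answer).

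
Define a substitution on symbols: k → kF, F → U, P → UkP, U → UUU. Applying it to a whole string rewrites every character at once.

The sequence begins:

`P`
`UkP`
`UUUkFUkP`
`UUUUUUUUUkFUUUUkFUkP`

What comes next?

Rewriting the 20 symbols of UUUUUUUUUkFUUUUkFUkP one by one yields UUU UUU UUU UUU UUU UUU UUU UUU UUU kF U UUU UUU UUU UUU kF U UUU kF UkP; concatenated:

UUUUUUUUUUUUUUUUUUUUUUUUUUUkFUUUUUUUUUUUUUkFUUUUkFUkP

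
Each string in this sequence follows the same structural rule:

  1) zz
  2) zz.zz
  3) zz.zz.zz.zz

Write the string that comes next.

s(k+1) = s(k)·.·s(k) — each term doubles the last with '.' between the halves.
Doubling zz.zz.zz.zz with '.' between the halves:

zz.zz.zz.zz.zz.zz.zz.zz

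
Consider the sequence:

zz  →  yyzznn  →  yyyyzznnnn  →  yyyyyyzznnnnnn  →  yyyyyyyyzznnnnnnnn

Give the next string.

Every step adds yy to the front and nn to the end of the previous string.
One more step from yyyyyyyyzznnnnnnnn gives the answer.

yyyyyyyyyyzznnnnnnnnnn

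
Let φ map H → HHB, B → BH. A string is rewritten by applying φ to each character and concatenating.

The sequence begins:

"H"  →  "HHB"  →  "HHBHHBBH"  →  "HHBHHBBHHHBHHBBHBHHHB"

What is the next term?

Applying the rule to each of the 21 symbols of HHBHHBBHHHBHHBBHBHHHB gives the pieces HHB HHB BH HHB HHB BH BH HHB HHB HHB BH HHB HHB BH BH HHB BH HHB HHB HHB BH, which concatenate to the answer.

HHBHHBBHHHBHHBBHBHHHBHHBHHBBHHHBHHBBHBHHHBBHHHBHHBHHBBH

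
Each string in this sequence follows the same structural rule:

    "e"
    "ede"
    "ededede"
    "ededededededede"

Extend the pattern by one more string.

s(k+1) = s(k)·d·s(k) — each term doubles the last with 'd' between the halves.
Doubling ededededededede with 'd' between the halves:

ededededededededededededededede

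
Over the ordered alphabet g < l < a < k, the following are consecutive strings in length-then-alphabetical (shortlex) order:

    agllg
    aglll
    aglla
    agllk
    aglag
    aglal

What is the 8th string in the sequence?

aglak

Advancing 2 positions from aglal through aglal → aglaa reaches term 8.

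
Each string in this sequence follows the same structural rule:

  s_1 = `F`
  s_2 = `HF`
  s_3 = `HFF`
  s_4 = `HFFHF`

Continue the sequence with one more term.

This is a Fibonacci-style word recurrence s(k) = s(k−1)·s(k−2): e.g. HF·F = HFF.
Continuing: HFFHF · HFF gives term 5.

HFFHFHFF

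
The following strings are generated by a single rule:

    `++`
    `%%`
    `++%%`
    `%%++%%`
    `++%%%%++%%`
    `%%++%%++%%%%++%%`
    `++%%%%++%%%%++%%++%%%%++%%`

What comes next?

From term 3 onward, concatenate the second-to-last term with the last: ++·%% = ++%%, %%·++%% = %%++%%, …
Continuing: %%++%%++%%%%++%% · ++%%%%++%%%%++%%++%%%%++%% gives term 8.

%%++%%++%%%%++%%++%%%%++%%%%++%%++%%%%++%%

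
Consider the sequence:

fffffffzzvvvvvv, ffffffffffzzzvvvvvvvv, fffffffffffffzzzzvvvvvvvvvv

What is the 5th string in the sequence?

Term n consists of 3n+1 f's, followed by n z's, followed by 2n+2 v's, where the shown terms are n = 2, 3, 4.
For term 5, n = 6, so the run lengths are 19, 6, 14.

fffffffffffffffffffzzzzzzvvvvvvvvvvvvvv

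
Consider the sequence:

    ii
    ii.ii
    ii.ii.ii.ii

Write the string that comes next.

Each string is two copies of the previous one joined by '.'.
One more doubling of ii.ii.ii.ii gives the answer.

ii.ii.ii.ii.ii.ii.ii.ii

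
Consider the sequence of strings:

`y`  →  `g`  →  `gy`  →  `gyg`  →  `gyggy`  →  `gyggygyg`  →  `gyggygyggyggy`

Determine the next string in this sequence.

From term 3 onward, concatenate the last term with the second-to-last: g·y = gy, gy·g = gyg, …
The next term joins gyggygyggyggy and gyggygyg.

gyggygyggyggygyggygyg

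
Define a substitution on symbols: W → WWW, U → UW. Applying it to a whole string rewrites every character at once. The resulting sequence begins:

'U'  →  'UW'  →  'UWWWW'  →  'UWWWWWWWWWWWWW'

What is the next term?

Rewriting the 14 symbols of UWWWWWWWWWWWWW one by one yields UW WWW WWW WWW WWW WWW WWW WWW WWW WWW WWW WWW WWW WWW; concatenated:

UWWWWWWWWWWWWWWWWWWWWWWWWWWWWWWWWWWWWWWWW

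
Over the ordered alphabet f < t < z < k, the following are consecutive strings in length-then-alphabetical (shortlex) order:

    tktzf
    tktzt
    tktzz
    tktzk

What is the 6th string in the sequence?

tktkt

Advancing 2 positions from tktzk through tktzk → tktkf reaches term 6.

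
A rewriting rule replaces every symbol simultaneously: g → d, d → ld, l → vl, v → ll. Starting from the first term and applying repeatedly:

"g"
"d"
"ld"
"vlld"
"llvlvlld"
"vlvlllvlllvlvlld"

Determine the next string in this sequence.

llvlllvlvlvlllvlvlvlllvlllvlvlld

Replace each of the 16 characters of vlvlllvlllvlvlld in place — ll vl ll vl vl vl ll vl vl vl ll vl ll vl vl ld — and concatenate.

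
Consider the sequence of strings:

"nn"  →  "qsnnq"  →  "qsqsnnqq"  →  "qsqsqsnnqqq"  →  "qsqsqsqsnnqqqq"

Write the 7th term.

qsqsqsqsqsqsnnqqqqqq

Each term wraps the previous one in qs on the left and q on the right.
From qsqsqsqsnnqqqq, 2 further steps: qsqsqsqsnnqqqq → qsqsqsqsqsnnqqqqq → (answer).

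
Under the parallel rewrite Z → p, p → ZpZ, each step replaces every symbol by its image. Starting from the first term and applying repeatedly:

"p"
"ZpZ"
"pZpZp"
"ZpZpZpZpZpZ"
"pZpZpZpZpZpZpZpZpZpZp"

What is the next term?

ZpZpZpZpZpZpZpZpZpZpZpZpZpZpZpZpZpZpZpZpZpZ

Applying the rule to each of the 21 symbols of pZpZpZpZpZpZpZpZpZpZp gives the pieces ZpZ p ZpZ p ZpZ p ZpZ p ZpZ p ZpZ p ZpZ p ZpZ p ZpZ p ZpZ p ZpZ, which concatenate to the answer.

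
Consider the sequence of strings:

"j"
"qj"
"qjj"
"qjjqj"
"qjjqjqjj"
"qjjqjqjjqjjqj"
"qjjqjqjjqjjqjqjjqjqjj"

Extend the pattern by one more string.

This is a Fibonacci-style word recurrence s(k) = s(k−1)·s(k−2): e.g. qj·j = qjj.
Continuing: qjjqjqjjqjjqjqjjqjqjj · qjjqjqjjqjjqj gives term 8.

qjjqjqjjqjjqjqjjqjqjjqjjqjqjjqjjqj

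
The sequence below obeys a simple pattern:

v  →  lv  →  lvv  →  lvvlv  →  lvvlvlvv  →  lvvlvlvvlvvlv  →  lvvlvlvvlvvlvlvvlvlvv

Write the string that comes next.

Each term (from the third on) is the previous term followed by the one before it: term 3 = lv·v = lvv.
Continuing: lvvlvlvvlvvlvlvvlvlvv · lvvlvlvvlvvlv gives term 8.

lvvlvlvvlvvlvlvvlvlvvlvvlvlvvlvvlv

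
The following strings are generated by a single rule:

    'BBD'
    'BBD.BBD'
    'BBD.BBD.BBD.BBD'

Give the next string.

s(k+1) = s(k)·.·s(k) — each term doubles the last with '.' between the halves.
Doubling BBD.BBD.BBD.BBD with '.' between the halves:

BBD.BBD.BBD.BBD.BBD.BBD.BBD.BBD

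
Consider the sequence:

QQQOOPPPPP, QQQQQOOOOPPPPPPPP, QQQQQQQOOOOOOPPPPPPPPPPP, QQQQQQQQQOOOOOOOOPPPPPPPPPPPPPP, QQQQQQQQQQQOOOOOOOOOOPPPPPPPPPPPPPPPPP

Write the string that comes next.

The n-th term is 2n+1 Q's then 2n O's then 3n+2 P's (n = 1, 2, …).
Setting n = 6 gives 13, 12, 20 characters in each block.

QQQQQQQQQQQQQOOOOOOOOOOOOPPPPPPPPPPPPPPPPPPPP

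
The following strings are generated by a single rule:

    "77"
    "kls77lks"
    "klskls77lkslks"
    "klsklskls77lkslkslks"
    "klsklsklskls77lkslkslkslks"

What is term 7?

klsklsklsklsklskls77lkslkslkslkslkslks

Each term wraps the previous one in kls on the left and lks on the right.
From klsklsklskls77lkslkslkslks, 2 further steps: klsklsklskls77lkslkslkslks → klsklsklsklskls77lkslkslkslkslks → (answer).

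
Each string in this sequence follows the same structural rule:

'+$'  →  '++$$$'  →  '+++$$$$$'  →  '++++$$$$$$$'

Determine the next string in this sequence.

+++++$$$$$$$$$

Term n consists of n +'s, followed by 2n-1 $'s (n = 1, 2, …).
At n = 5 the blocks have lengths 5, 9.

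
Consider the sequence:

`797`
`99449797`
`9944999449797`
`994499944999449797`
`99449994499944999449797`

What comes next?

Every step adds 99449 at the front: s(k+1) = 99449·s(k).
So the next term is 99449·99449994499944999449797.

9944999449994499944999449797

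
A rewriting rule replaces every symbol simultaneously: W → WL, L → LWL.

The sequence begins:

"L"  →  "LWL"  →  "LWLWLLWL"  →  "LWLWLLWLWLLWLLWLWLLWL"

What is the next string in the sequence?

LWLWLLWLWLLWLLWLWLLWLWLLWLLWLWLLWLLWLWLLWLWLLWLLWLWLLWL

φ(LWLWLLWLWLLWLLWLWLLWL) expands symbol-by-symbol to LWL WL LWL WL LWL LWL WL LWL WL LWL LWL WL LWL LWL WL LWL WL LWL LWL WL LWL; joining the 21 pieces gives the next term.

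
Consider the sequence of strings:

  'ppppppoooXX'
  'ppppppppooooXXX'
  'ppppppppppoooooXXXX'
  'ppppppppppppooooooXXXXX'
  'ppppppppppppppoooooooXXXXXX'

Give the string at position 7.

Term n consists of 2n+2 p's, followed by n+1 o's, followed by n X's, where the shown terms are n = 2, 3, 4, 5, 6.
At n = 8 the blocks have lengths 18, 9, 8.

ppppppppppppppppppoooooooooXXXXXXXX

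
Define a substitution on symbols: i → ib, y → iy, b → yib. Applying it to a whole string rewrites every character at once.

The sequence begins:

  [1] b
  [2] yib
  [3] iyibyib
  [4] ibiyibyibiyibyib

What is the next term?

Rewriting the 16 symbols of ibiyibyibiyibyib one by one yields ib yib ib iy ib yib iy ib yib ib iy ib yib iy ib yib; concatenated:

ibyibibiyibyibiyibyibibiyibyibiyibyib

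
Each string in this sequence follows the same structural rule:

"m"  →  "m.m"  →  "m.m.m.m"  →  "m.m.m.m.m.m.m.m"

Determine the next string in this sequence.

Every step duplicates the string with '.' between the halves.
Doubling m.m.m.m.m.m.m.m with '.' between the halves:

m.m.m.m.m.m.m.m.m.m.m.m.m.m.m.m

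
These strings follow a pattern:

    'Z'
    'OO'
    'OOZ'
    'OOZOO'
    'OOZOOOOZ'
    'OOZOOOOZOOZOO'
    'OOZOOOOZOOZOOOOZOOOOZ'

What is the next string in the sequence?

OOZOOOOZOOZOOOOZOOOOZOOZOOOOZOOZOO

This is a Fibonacci-style word recurrence s(k) = s(k−1)·s(k−2): e.g. OO·Z = OOZ.
Continuing: OOZOOOOZOOZOOOOZOOOOZ · OOZOOOOZOOZOO gives term 8.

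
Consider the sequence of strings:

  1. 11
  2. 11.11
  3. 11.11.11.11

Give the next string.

Every step duplicates the string with '.' between the halves.
Doubling 11.11.11.11 with '.' between the halves:

11.11.11.11.11.11.11.11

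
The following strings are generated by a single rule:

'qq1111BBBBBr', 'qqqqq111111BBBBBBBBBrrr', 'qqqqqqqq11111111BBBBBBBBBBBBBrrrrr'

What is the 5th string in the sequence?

qqqqqqqqqqqqqq111111111111BBBBBBBBBBBBBBBBBBBBBrrrrrrrrr

Reading off run lengths: q runs 2, 5, 8; 1 runs 4, 6, 8; B runs 5, 9, 13; r runs 1, 3, 5 — each is linear in n (n = 1, 2, …).
At n = 5 the blocks have lengths 14, 12, 21, 9.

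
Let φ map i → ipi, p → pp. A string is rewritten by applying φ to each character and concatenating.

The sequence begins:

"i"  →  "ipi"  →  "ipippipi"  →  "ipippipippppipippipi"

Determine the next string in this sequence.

Applying the rule to each of the 20 symbols of ipippipippppipippipi gives the pieces ipi pp ipi pp pp ipi pp ipi pp pp pp pp ipi pp ipi pp pp ipi pp ipi, which concatenate to the answer.

ipippipippppipippipippppppppipippipippppipippipi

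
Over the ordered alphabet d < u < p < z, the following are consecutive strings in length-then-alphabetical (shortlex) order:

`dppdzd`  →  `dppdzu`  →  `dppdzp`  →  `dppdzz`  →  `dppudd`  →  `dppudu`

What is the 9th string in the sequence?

dppuud

Advancing 3 positions from dppudu through dppudu → dppudp → dppudz reaches term 9.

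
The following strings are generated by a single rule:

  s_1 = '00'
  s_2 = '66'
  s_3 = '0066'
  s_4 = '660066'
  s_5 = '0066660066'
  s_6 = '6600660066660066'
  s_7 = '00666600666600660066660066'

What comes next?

Each term (from the third on) is the two preceding terms concatenated in order: term 3 = 00·66 = 0066.
So term 8 is 6600660066660066·00666600666600660066660066.

660066006666006600666600666600660066660066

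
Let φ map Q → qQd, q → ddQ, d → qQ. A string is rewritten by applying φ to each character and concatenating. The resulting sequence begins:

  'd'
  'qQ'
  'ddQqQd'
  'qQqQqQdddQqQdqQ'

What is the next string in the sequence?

ddQqQdddQqQdddQqQdqQqQqQqQdddQqQdqQddQqQd

Applying the rule to each of the 15 symbols of qQqQqQdddQqQdqQ gives the pieces ddQ qQd ddQ qQd ddQ qQd qQ qQ qQ qQd ddQ qQd qQ ddQ qQd, which concatenate to the answer.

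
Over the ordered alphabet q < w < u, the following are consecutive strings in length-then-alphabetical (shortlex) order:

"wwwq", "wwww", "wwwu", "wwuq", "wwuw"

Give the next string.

The successor of wwuw increments the rightmost position that isn't already u and resets every position after it to q.

wwuu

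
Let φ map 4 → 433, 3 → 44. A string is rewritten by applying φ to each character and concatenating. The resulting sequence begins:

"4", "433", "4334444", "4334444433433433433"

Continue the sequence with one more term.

Rewriting the 19 symbols of 4334444433433433433 one by one yields 433 44 44 433 433 433 433 433 44 44 433 44 44 433 44 44 433 44 44; concatenated:

43344444334334334334334444433444443344444334444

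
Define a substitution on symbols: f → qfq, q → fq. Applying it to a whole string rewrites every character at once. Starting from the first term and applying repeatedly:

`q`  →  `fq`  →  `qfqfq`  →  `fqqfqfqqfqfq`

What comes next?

Apply φ to fqqfqfqqfqfq symbol by symbol: f→qfq, q→fq, q→fq, f→qfq, q→fq, f→qfq, q→fq, q→fq, f→qfq, q→fq, f→qfq, q→fq; joined: qfq fq fq qfq fq qfq fq fq qfq fq qfq fq.

qfqfqfqqfqfqqfqfqfqqfqfqqfqfq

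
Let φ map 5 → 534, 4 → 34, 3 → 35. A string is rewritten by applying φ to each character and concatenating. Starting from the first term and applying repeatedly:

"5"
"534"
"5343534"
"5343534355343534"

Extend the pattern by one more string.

φ(5343534355343534) expands symbol-by-symbol to 534 35 34 35 534 35 34 35 534 534 35 34 35 534 35 34; joining the 16 pieces gives the next term.

5343534355343534355345343534355343534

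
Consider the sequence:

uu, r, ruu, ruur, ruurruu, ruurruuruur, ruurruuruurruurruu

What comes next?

This is a Fibonacci-style word recurrence s(k) = s(k−1)·s(k−2): e.g. r·uu = ruu.
So term 8 is ruurruuruurruurruu·ruurruuruur.

ruurruuruurruurruuruurruuruur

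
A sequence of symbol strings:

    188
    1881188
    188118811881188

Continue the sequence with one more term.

1881188118811881188118811881188

s(k+1) = s(k)·1·s(k) — each term doubles the last with '1' between the halves.
So the next term is two copies of 188118811881188 with '1' between the halves.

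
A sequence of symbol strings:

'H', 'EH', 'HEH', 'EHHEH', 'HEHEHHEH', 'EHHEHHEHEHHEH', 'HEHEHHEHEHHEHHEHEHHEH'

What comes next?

Each term (from the third on) is the two preceding terms concatenated in order: term 3 = H·EH = HEH.
The next term joins EHHEHHEHEHHEH and HEHEHHEHEHHEHHEHEHHEH.

EHHEHHEHEHHEHHEHEHHEHEHHEHHEHEHHEH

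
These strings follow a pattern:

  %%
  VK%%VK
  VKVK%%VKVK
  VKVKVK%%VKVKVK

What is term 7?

VKVKVKVKVKVK%%VKVKVKVKVKVK

Every step adds VK to the front and VK to the end of the previous string.
From VKVKVK%%VKVKVK, 3 further steps: VKVKVK%%VKVKVK → VKVKVKVK%%VKVKVKVK → VKVKVKVKVK%%VKVKVKVKVK → (answer).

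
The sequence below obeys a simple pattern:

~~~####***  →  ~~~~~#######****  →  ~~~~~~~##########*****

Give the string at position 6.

~~~~~~~~~~~~~###################********

Reading off run lengths: ~ runs 3, 5, 7; # runs 4, 7, 10; * runs 3, 4, 5 — each is linear in n (n = 1, 2, …).
For term 6, n = 6, so the run lengths are 13, 19, 8.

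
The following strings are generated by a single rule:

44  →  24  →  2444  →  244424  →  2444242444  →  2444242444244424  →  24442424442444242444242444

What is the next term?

This is a Fibonacci-style word recurrence s(k) = s(k−1)·s(k−2): e.g. 24·44 = 2444.
So term 8 is 24442424442444242444242444·2444242444244424.

244424244424442424442424442444242444244424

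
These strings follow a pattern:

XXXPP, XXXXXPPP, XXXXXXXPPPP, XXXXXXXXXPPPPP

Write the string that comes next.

XXXXXXXXXXXPPPPPP

The n-th term is 2n-1 X's then n P's, where the shown terms are n = 2, 3, 4, 5.
Setting n = 6 gives 11, 6 characters in each block.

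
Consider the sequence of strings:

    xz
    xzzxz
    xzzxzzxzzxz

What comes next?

Each string is two copies of the previous one joined by 'z'.
One more doubling of xzzxzzxzzxz gives the answer.

xzzxzzxzzxzzxzzxzzxzzxz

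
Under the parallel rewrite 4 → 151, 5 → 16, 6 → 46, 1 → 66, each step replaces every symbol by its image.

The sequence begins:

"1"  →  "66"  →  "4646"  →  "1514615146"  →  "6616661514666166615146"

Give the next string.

4646664646466616661514646466646464666166615146

Replace each of the 22 characters of 6616661514666166615146 in place — 46 46 66 46 46 46 66 16 66 151 46 46 46 66 46 46 46 66 16 66 151 46 — and concatenate.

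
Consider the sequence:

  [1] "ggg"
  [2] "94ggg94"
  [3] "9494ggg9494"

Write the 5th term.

s(k+1) = 94·s(k)·94, so each term gains 94 as a prefix and 94 as a suffix.
From 9494ggg9494, 2 further steps: 9494ggg9494 → 949494ggg949494 → (answer).

94949494ggg94949494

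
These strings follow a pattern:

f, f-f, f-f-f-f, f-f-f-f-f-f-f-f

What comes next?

f-f-f-f-f-f-f-f-f-f-f-f-f-f-f-f

s(k+1) = s(k)·-·s(k) — each term doubles the last with '-' between the halves.
One more doubling of f-f-f-f-f-f-f-f gives the answer.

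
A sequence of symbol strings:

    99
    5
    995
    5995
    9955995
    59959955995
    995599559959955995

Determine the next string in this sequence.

59959955995995599559959955995

Each term (from the third on) is the two preceding terms concatenated in order: term 3 = 99·5 = 995.
Continuing: 59959955995 · 995599559959955995 gives term 8.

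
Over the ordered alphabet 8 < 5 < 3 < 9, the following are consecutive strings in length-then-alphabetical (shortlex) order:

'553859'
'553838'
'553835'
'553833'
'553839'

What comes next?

553898

Find the rightmost character of 553839 below 9, bump it to the next letter, and reset everything to its right to 8.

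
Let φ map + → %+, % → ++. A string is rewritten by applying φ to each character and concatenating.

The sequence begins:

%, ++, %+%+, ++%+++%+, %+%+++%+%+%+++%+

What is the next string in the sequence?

Rewriting the 16 symbols of %+%+++%+%+%+++%+ one by one yields ++ %+ ++ %+ %+ %+ ++ %+ ++ %+ ++ %+ %+ %+ ++ %+; concatenated:

++%+++%+%+%+++%+++%+++%+%+%+++%+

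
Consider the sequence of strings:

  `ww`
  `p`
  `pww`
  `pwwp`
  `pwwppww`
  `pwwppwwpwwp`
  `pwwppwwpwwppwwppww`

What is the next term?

pwwppwwpwwppwwppwwpwwppwwpwwp

From term 3 onward, concatenate the last term with the second-to-last: p·ww = pww, pww·p = pwwp, …
Continuing: pwwppwwpwwppwwppww · pwwppwwpwwp gives term 8.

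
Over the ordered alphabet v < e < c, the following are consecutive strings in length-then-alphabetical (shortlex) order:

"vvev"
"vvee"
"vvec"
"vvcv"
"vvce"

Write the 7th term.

Continuing the enumeration 2 steps past vvce: vvce → vvcc → (answer).

vevv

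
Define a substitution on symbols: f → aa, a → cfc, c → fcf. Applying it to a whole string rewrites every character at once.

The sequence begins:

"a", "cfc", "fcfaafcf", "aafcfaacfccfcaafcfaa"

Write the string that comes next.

Rewriting the 20 symbols of aafcfaacfccfcaafcfaa one by one yields cfc cfc aa fcf aa cfc cfc fcf aa fcf fcf aa fcf cfc cfc aa fcf aa cfc cfc; concatenated:

cfccfcaafcfaacfccfcfcfaafcffcfaafcfcfccfcaafcfaacfccfc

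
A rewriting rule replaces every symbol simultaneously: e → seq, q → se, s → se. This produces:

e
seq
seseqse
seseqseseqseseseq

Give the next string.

seseqseseqseseseqseseqseseseqseseqseseqse

Applying the rule to each of the 17 symbols of seseqseseqseseseq gives the pieces se seq se seq se se seq se seq se se seq se seq se seq se, which concatenate to the answer.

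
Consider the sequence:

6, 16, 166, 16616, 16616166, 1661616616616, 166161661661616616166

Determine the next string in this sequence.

1661616616616166161661661616616616

This is a Fibonacci-style word recurrence s(k) = s(k−1)·s(k−2): e.g. 16·6 = 166.
The next term joins 166161661661616616166 and 1661616616616.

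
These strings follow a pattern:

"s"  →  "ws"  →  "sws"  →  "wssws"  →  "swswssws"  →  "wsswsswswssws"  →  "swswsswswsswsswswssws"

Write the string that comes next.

Each term (from the third on) is the two preceding terms concatenated in order: term 3 = s·ws = sws.
The next term joins wsswsswswssws and swswsswswsswsswswssws.

wsswsswswsswsswswsswswsswsswswssws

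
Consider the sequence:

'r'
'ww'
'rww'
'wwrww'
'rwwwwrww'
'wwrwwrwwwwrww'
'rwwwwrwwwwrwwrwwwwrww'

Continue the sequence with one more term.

wwrwwrwwwwrwwrwwwwrwwwwrwwrwwwwrww

This is a Fibonacci-style word recurrence s(k) = s(k−2)·s(k−1): e.g. r·ww = rww.
Continuing: wwrwwrwwwwrww · rwwwwrwwwwrwwrwwwwrww gives term 8.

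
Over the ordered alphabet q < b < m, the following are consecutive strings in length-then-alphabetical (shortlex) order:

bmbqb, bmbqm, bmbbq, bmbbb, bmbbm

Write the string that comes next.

Find the rightmost character of bmbbm below m, bump it to the next letter, and reset everything to its right to q.

bmbmq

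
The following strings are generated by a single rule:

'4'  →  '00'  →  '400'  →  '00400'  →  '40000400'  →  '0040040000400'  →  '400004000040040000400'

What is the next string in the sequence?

0040040000400400004000040040000400

From term 3 onward, concatenate the second-to-last term with the last: 4·00 = 400, 00·400 = 00400, …
Continuing: 0040040000400 · 400004000040040000400 gives term 8.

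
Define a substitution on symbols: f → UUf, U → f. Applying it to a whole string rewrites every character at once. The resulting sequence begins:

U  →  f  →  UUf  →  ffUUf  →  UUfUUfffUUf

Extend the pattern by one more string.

Expanding UUfUUfffUUf: U→f, U→f, f→UUf, U→f, U→f, f→UUf, f→UUf, f→UUf, U→f, U→f, f→UUf. Concatenated: f f UUf f f UUf UUf UUf f f UUf.

ffUUfffUUfUUfUUfffUUf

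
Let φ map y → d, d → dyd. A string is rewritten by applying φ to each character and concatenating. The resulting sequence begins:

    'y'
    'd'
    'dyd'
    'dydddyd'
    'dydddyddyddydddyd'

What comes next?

Rewriting the 17 symbols of dydddyddyddydddyd one by one yields dyd d dyd dyd dyd d dyd dyd d dyd dyd d dyd dyd dyd d dyd; concatenated:

dydddyddyddydddyddydddyddydddyddyddydddyd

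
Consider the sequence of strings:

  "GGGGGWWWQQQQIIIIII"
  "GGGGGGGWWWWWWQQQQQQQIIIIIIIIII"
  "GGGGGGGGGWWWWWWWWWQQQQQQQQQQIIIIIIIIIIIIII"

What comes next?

GGGGGGGGGGGWWWWWWWWWWWWQQQQQQQQQQQQQIIIIIIIIIIIIIIIIII

Each string has the form G^{2n+3} W^{3n} Q^{3n+1} I^{4n+2} (n = 1, 2, …).
Setting n = 4 gives 11, 12, 13, 18 characters in each block.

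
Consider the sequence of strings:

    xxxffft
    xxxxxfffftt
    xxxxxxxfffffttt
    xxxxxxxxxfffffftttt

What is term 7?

Reading off run lengths: x runs 3, 5, 7, 9; f runs 3, 4, 5, 6; t runs 1, 2, 3, 4 — each is linear in n (n = 1, 2, …).
At n = 7 the blocks have lengths 15, 9, 7.

xxxxxxxxxxxxxxxfffffffffttttttt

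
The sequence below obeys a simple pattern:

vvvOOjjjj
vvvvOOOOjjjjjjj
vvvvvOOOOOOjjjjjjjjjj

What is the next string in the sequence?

Reading off run lengths: v runs 3, 4, 5; O runs 2, 4, 6; j runs 4, 7, 10 — each is linear in n (n = 1, 2, …).
For the next term, n = 4, so the run lengths are 6, 8, 13.

vvvvvvOOOOOOOOjjjjjjjjjjjjj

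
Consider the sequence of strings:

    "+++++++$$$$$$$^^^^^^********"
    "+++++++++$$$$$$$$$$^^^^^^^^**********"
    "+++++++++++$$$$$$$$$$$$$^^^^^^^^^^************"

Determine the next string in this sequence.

Term n consists of 2n+1 +'s, followed by 3n-2 $'s, followed by 2n ^'s, followed by 2n+2 *'s, where the shown terms are n = 3, 4, 5.
Setting n = 6 gives 13, 16, 12, 14 characters in each block.

+++++++++++++$$$$$$$$$$$$$$$$^^^^^^^^^^^^**************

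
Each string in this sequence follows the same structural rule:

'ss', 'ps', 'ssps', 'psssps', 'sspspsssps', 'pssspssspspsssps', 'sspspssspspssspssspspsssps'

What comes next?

pssspssspspssspssspspssspspssspssspspsssps

This is a Fibonacci-style word recurrence s(k) = s(k−2)·s(k−1): e.g. ss·ps = ssps.
So term 8 is pssspssspspsssps·sspspssspspssspssspspsssps.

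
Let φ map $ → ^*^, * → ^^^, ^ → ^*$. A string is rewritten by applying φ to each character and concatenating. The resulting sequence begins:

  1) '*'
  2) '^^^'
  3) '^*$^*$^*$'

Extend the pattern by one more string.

^*$^^^^*^^*$^^^^*^^*$^^^^*^

Expanding ^*$^*$^*$: ^→^*$, *→^^^, $→^*^, ^→^*$, *→^^^, $→^*^, ^→^*$, *→^^^, $→^*^. Concatenated: ^*$ ^^^ ^*^ ^*$ ^^^ ^*^ ^*$ ^^^ ^*^.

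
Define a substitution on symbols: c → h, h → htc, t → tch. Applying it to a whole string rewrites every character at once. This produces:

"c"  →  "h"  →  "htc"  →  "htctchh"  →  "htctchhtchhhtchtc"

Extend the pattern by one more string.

φ(htctchhtchhhtchtc) expands symbol-by-symbol to htc tch h tch h htc htc tch h htc htc htc tch h htc tch h; joining the 17 pieces gives the next term.

htctchhtchhhtchtctchhhtchtchtctchhhtctchh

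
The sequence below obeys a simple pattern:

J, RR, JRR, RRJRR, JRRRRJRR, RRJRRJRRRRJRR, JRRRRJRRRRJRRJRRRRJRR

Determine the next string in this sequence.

RRJRRJRRRRJRRJRRRRJRRRRJRRJRRRRJRR

Each term (from the third on) is the two preceding terms concatenated in order: term 3 = J·RR = JRR.
The next term joins RRJRRJRRRRJRR and JRRRRJRRRRJRRJRRRRJRR.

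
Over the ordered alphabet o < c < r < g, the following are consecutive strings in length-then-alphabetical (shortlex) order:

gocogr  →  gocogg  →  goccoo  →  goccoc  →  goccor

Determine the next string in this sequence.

Treat goccor as a base-4 numeral over the given alphabet and add one, carrying through any trailing g's.

goccog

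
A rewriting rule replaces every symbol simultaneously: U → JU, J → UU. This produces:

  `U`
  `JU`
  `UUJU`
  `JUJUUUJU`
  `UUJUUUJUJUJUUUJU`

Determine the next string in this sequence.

JUJUUUJUJUJUUUJUUUJUUUJUJUJUUUJU

Replace each of the 16 characters of UUJUUUJUJUJUUUJU in place — JU JU UU JU JU JU UU JU UU JU UU JU JU JU UU JU — and concatenate.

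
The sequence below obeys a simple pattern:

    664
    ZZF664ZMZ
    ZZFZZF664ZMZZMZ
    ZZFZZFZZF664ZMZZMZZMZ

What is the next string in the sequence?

s(k+1) = ZZF·s(k)·ZMZ, so each term gains ZZF as a prefix and ZMZ as a suffix.
Applying this once more to ZZFZZFZZF664ZMZZMZZMZ:

ZZFZZFZZFZZF664ZMZZMZZMZZMZ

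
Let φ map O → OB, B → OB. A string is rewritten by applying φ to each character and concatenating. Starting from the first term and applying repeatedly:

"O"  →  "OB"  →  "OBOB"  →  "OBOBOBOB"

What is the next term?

Expanding OBOBOBOB: O→OB, B→OB, O→OB, B→OB, O→OB, B→OB, O→OB, B→OB. Concatenated: OB OB OB OB OB OB OB OB.

OBOBOBOBOBOBOBOB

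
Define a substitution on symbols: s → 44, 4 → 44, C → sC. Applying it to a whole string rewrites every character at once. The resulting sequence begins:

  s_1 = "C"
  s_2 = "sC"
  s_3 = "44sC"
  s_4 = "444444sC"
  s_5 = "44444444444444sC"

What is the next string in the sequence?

Rewriting the 16 symbols of 44444444444444sC one by one yields 44 44 44 44 44 44 44 44 44 44 44 44 44 44 44 sC; concatenated:

444444444444444444444444444444sC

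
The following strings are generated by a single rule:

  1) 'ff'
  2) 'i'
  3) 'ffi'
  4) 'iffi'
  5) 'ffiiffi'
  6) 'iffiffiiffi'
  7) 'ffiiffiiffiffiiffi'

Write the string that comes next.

iffiffiiffiffiiffiiffiffiiffi

Each term (from the third on) is the two preceding terms concatenated in order: term 3 = ff·i = ffi.
The next term joins iffiffiiffi and ffiiffiiffiffiiffi.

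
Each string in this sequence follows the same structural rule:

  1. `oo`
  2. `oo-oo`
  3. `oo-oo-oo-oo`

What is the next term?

s(k+1) = s(k)·-·s(k) — each term doubles the last with '-' between the halves.
One more doubling of oo-oo-oo-oo gives the answer.

oo-oo-oo-oo-oo-oo-oo-oo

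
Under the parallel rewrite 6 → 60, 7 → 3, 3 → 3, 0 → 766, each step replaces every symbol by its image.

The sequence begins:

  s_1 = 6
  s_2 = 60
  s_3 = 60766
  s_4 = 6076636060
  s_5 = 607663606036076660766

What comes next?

Applying the rule to each of the 21 symbols of 607663606036076660766 gives the pieces 60 766 3 60 60 3 60 766 60 766 3 60 766 3 60 60 60 766 3 60 60, which concatenate to the answer.

607663606036076660766360766360606076636060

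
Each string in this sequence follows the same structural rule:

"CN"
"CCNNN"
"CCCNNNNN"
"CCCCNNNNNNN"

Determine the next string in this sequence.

CCCCCNNNNNNNNN

Term n consists of n C's, followed by 2n-1 N's (n = 1, 2, …).
At n = 5 the blocks have lengths 5, 9.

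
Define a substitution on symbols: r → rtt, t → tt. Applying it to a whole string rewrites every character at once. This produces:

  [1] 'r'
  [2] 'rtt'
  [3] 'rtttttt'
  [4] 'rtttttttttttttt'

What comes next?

φ(rtttttttttttttt) expands symbol-by-symbol to rtt tt tt tt tt tt tt tt tt tt tt tt tt tt tt; joining the 15 pieces gives the next term.

rtttttttttttttttttttttttttttttt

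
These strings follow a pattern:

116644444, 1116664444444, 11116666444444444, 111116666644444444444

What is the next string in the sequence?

Each string has the form 1^{n} 6^{n} 4^{2n+1}, where the shown terms are n = 2, 3, 4, 5.
At n = 6 the blocks have lengths 6, 6, 13.

1111116666664444444444444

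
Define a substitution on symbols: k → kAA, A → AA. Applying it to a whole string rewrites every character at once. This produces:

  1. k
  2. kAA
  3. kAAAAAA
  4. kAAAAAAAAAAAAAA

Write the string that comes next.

Rewriting the 15 symbols of kAAAAAAAAAAAAAA one by one yields kAA AA AA AA AA AA AA AA AA AA AA AA AA AA AA; concatenated:

kAAAAAAAAAAAAAAAAAAAAAAAAAAAAAA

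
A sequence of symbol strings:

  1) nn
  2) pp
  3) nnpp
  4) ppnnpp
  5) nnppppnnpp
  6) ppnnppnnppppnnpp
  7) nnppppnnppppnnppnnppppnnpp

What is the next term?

ppnnppnnppppnnppnnppppnnppppnnppnnppppnnpp

From term 3 onward, concatenate the second-to-last term with the last: nn·pp = nnpp, pp·nnpp = ppnnpp, …
Continuing: ppnnppnnppppnnpp · nnppppnnppppnnppnnppppnnpp gives term 8.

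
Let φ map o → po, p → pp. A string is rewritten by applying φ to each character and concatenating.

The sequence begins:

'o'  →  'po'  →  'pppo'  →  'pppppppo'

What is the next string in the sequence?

pppppppppppppppo

Expanding pppppppo: p→pp, p→pp, p→pp, p→pp, p→pp, p→pp, p→pp, o→po. Concatenated: pp pp pp pp pp pp pp po.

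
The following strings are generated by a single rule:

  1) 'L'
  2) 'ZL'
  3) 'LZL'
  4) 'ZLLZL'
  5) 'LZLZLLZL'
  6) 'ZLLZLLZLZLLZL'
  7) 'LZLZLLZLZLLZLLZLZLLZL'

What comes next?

Each term (from the third on) is the two preceding terms concatenated in order: term 3 = L·ZL = LZL.
Continuing: ZLLZLLZLZLLZL · LZLZLLZLZLLZLLZLZLLZL gives term 8.

ZLLZLLZLZLLZLLZLZLLZLZLLZLLZLZLLZL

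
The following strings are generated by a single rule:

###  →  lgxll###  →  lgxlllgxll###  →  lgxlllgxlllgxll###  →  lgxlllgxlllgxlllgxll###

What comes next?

Each term is the previous one with lgxll prepended.
One more step from lgxlllgxlllgxlllgxll### gives the answer.

lgxlllgxlllgxlllgxlllgxll###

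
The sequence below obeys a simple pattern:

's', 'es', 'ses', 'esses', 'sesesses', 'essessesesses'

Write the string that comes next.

Each term (from the third on) is the two preceding terms concatenated in order: term 3 = s·es = ses.
The next term joins sesesses and essessesesses.

sesessesessessesesses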